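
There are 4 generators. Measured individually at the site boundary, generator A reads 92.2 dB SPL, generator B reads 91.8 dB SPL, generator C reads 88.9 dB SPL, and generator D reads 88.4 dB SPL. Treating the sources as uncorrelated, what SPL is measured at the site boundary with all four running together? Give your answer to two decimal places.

Uncorrelated sources add in intensity (power), not in dB.
L_total = 10·log₁₀(10^(92.2/10) + 10^(91.8/10) + 10^(88.9/10) + 10^(88.4/10)) = 10·log₁₀(4641000000) = 96.67 dB SPL.

96.67 dB SPL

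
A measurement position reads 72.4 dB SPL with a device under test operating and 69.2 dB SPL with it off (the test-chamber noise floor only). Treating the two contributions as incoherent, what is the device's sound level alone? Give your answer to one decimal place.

69.6 dB SPL

Background correction is a power subtraction:
L_src = 10·log₁₀(10^(72.4/10) − 10^(69.2/10)) = 10·log₁₀(9060000) = 69.6 dB SPL.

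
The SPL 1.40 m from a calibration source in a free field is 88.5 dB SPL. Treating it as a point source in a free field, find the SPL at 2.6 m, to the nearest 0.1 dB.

For a point source in a free field, ΔL = −20·log₁₀(d₂/d₁).
ΔL = −20·log₁₀(2.6/1.40) = -5.38 dB, so L₂ = 88.5 + (-5.38) = 83.1 dB SPL.

83.1 dB SPL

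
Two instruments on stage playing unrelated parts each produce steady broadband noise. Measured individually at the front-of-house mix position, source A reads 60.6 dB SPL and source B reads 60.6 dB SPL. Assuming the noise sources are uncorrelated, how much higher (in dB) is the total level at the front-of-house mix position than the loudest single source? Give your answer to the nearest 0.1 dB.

Add the sources as powers (linear), then convert back to dB:
L_total = 10·log₁₀(10^(60.6/10) + 10^(60.6/10)) = 63.61 dB SPL.
Excess over the loudest (60.6 dB): 63.61 − 60.6 = 3.0 dB.

3.0 dB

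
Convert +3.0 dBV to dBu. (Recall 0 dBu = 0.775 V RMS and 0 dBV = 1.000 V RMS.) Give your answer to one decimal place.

+5.2 dBu

The offset between the scales is 20·log₁₀(0.775/1.000) = −2.214 dB.
So dBu = +3.0 + 2.214 = +5.2 dBu.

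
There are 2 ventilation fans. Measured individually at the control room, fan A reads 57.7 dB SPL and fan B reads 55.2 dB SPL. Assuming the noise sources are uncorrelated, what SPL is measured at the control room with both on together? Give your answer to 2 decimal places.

59.64 dB SPL

Uncorrelated sources add in intensity (power), not in dB.
L_total = 10·log₁₀(10^(57.7/10) + 10^(55.2/10)) = 10·log₁₀(920000) = 59.64 dB SPL.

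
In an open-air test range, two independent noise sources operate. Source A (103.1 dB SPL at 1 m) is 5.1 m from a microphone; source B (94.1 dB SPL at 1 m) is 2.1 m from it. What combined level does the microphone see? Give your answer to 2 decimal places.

91.36 dB SPL

At the listener: L_A = 103.1 − 20·log₁₀(5.1) = 88.949 dB; L_B = 94.1 − 20·log₁₀(2.1) = 87.656 dB.
Combined: 10·log₁₀(10^(88.949/10)+10^(87.656/10)) = 91.36 dB SPL.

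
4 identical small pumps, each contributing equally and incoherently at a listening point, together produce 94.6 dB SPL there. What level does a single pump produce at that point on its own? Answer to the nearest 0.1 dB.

4 equal incoherent sources add 10·log₁₀(4) = 6.02 dB over one source.
L_one = 94.6 − 6.02 = 88.6 dB SPL.

88.6 dB SPL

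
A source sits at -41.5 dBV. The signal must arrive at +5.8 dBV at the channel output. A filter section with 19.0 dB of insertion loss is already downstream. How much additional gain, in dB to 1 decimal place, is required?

66.3 dB

The required make-up gain is the shortfall in the dB sum.
G = +5.8 − (-41.5) + 19.0 = 66.3 dB.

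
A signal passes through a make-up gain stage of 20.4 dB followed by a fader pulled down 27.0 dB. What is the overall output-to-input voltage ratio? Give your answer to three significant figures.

0.468

Net gain = 20.4 + (−27.0) = -6.6 dB.
Voltage ratio = 10^(-6.6/20) = 0.468.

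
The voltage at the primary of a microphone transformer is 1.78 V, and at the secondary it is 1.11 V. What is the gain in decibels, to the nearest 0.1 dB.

-4.1 dB

Voltage ratio → dB uses the 20·log₁₀ form:
20·log₁₀(1.11/1.78) = 20·log₁₀(0.6236) = -4.1 dB.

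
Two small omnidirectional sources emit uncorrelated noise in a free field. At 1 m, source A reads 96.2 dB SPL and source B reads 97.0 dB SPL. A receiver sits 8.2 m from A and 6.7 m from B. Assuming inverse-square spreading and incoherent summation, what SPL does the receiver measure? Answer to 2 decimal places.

At the listener: L_A = 96.2 − 20·log₁₀(8.2) = 77.924 dB; L_B = 97.0 − 20·log₁₀(6.7) = 80.479 dB.
Combined: 10·log₁₀(10^(77.924/10)+10^(80.479/10)) = 82.40 dB SPL.

82.40 dB SPL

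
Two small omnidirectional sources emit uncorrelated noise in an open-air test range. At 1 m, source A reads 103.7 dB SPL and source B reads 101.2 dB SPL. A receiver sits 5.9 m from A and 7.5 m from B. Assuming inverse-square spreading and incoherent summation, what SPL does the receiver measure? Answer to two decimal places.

89.58 dB SPL

At the listener: L_A = 103.7 − 20·log₁₀(5.9) = 88.283 dB; L_B = 101.2 − 20·log₁₀(7.5) = 83.699 dB.
Combined: 10·log₁₀(10^(88.283/10)+10^(83.699/10)) = 89.58 dB SPL.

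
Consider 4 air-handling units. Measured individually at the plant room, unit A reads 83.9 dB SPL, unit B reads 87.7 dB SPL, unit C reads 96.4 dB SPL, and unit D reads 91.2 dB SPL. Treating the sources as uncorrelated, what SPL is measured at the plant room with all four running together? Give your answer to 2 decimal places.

98.14 dB SPL

Add the sources as powers (linear), then convert back to dB:
L_total = 10·log₁₀(10^(83.9/10) + 10^(87.7/10) + 10^(96.4/10) + 10^(91.2/10)) = 10·log₁₀(6518000000) = 98.14 dB SPL.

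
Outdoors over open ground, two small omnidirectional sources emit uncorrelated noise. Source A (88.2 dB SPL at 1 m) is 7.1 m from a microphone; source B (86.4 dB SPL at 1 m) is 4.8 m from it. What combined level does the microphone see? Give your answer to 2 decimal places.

75.06 dB SPL

At the listener: L_A = 88.2 − 20·log₁₀(7.1) = 71.175 dB; L_B = 86.4 − 20·log₁₀(4.8) = 72.775 dB.
Combined: 10·log₁₀(10^(71.175/10)+10^(72.775/10)) = 75.06 dB SPL.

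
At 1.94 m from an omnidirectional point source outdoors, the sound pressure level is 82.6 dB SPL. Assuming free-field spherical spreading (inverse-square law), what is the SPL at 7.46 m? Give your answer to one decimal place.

70.9 dB SPL

For a point source in a free field, ΔL = −20·log₁₀(d₂/d₁).
ΔL = −20·log₁₀(7.46/1.94) = -11.70 dB, so L₂ = 82.6 + (-11.70) = 70.9 dB SPL.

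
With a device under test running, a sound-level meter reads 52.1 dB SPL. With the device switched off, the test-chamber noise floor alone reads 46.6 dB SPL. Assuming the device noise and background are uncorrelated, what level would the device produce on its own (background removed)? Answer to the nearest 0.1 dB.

Remove the background by subtracting linear intensities:
L_src = 10·log₁₀(10^(52.1/10) − 10^(46.6/10)) = 10·log₁₀(116500) = 50.7 dB SPL.

50.7 dB SPL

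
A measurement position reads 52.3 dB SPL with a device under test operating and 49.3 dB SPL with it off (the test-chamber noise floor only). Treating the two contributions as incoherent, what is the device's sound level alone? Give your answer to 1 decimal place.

49.3 dB SPL

Remove the background by subtracting linear intensities:
L_src = 10·log₁₀(10^(52.3/10) − 10^(49.3/10)) = 10·log₁₀(84710) = 49.3 dB SPL.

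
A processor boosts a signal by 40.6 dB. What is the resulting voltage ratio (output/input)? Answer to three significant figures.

107

Voltage ratio = 10^(dB/20).
10^(40.6/20) = 10^(2.030) = 107.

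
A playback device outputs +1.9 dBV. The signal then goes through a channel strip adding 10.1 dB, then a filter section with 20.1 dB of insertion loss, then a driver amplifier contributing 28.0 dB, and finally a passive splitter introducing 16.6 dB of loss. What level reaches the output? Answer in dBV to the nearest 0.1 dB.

Gain stages sum in dB:
+1.9 + 10.1 − 20.1 + 28.0 − 16.6 = +3.3 dBV.

+3.3 dBV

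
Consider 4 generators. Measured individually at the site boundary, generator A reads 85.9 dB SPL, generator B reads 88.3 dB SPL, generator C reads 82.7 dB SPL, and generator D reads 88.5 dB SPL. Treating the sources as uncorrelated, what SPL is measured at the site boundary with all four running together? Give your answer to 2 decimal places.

Add the sources as powers (linear), then convert back to dB:
L_total = 10·log₁₀(10^(85.9/10) + 10^(88.3/10) + 10^(82.7/10) + 10^(88.5/10)) = 10·log₁₀(1959000000) = 92.92 dB SPL.

92.92 dB SPL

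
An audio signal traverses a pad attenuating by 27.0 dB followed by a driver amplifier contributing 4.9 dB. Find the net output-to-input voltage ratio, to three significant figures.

Net gain = (−27.0) + 4.9 = -22.1 dB.
Voltage ratio = 10^(-22.1/20) = 0.0785.

0.0785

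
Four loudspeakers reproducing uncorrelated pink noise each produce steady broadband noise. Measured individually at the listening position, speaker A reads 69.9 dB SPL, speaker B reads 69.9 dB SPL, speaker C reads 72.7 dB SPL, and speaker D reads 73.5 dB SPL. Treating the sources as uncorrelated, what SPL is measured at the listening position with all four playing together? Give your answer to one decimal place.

77.8 dB SPL

Uncorrelated sources add in intensity (power), not in dB.
L_total = 10·log₁₀(10^(69.9/10) + 10^(69.9/10) + 10^(72.7/10) + 10^(73.5/10)) = 10·log₁₀(60550000) = 77.8 dB SPL.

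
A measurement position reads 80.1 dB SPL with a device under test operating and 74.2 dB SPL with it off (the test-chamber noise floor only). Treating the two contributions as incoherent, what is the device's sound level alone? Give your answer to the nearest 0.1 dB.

78.8 dB SPL

Remove the background by subtracting linear intensities:
L_src = 10·log₁₀(10^(80.1/10) − 10^(74.2/10)) = 10·log₁₀(76030000) = 78.8 dB SPL.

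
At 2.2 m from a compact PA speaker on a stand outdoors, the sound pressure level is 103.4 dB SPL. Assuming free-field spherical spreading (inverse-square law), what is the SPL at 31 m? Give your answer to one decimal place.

Inverse-square spreading gives ΔL = −20·log₁₀(d₂/d₁).
ΔL = −20·log₁₀(31/2.2) = -22.98 dB, so L₂ = 103.4 + (-22.98) = 80.4 dB SPL.

80.4 dB SPL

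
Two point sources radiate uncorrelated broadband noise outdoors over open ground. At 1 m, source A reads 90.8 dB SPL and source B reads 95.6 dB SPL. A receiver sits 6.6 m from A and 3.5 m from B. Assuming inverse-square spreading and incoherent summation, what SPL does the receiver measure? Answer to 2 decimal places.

85.11 dB SPL

At the listener: L_A = 90.8 − 20·log₁₀(6.6) = 74.409 dB; L_B = 95.6 − 20·log₁₀(3.5) = 84.719 dB.
Combined: 10·log₁₀(10^(74.409/10)+10^(84.719/10)) = 85.11 dB SPL.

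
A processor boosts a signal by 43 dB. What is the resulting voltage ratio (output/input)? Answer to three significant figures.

141

Voltage ratio = 10^(dB/20).
10^(43/20) = 10^(2.150) = 141.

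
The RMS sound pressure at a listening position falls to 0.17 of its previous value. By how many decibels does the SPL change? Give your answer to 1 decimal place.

-15.4 dB

SPL change from a pressure ratio uses the 20·log₁₀ form:
20·log₁₀(0.17) = -15.4 dB.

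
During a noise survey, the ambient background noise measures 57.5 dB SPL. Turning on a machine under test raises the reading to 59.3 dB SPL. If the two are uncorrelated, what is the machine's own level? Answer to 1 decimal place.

Subtract intensities: L_src = 10·log₁₀(10^(L_total/10) − 10^(L_bg/10)).
L_src = 10·log₁₀(10^(59.3/10) − 10^(57.5/10)) = 10·log₁₀(288800) = 54.6 dB SPL.

54.6 dB SPL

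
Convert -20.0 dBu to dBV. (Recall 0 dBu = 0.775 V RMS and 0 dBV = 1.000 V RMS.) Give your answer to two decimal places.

-22.21 dBV

The offset between the scales is 20·log₁₀(0.775/1.000) = −2.214 dB.
So dBV = -20.0 − 2.214 = -22.21 dBV.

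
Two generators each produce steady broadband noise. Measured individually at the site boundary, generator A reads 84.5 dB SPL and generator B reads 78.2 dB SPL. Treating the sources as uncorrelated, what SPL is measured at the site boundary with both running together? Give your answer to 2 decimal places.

85.41 dB SPL

Add the sources as powers (linear), then convert back to dB:
L_total = 10·log₁₀(10^(84.5/10) + 10^(78.2/10)) = 10·log₁₀(347900000) = 85.41 dB SPL.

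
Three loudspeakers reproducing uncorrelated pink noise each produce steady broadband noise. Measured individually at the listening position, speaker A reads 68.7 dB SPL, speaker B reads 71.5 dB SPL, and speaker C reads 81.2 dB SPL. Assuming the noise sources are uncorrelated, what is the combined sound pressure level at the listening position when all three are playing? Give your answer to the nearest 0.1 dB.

Incoherent sources sum as intensities:
L_total = 10·log₁₀(10^(68.7/10) + 10^(71.5/10) + 10^(81.2/10)) = 10·log₁₀(153400000) = 81.9 dB SPL.

81.9 dB SPL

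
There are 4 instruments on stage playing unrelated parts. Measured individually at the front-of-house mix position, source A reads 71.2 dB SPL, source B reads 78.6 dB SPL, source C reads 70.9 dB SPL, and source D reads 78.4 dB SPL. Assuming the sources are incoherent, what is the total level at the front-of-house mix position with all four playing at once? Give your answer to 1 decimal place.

Incoherent sources sum as intensities:
L_total = 10·log₁₀(10^(71.2/10) + 10^(78.6/10) + 10^(70.9/10) + 10^(78.4/10)) = 10·log₁₀(167100000) = 82.2 dB SPL.

82.2 dB SPL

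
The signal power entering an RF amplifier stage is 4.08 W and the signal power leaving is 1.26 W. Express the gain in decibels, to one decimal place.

Power ratio → dB uses the 10·log₁₀ form:
10·log₁₀(1.26/4.08) = 10·log₁₀(0.3088) = -5.1 dB.

-5.1 dB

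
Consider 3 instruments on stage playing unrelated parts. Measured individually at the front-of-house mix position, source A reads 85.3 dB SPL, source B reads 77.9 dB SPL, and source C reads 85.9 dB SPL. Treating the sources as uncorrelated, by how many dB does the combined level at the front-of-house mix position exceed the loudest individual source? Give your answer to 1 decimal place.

3.1 dB

Add the sources as powers (linear), then convert back to dB:
L_total = 10·log₁₀(10^(85.3/10) + 10^(77.9/10) + 10^(85.9/10)) = 88.97 dB SPL.
Excess over the loudest (85.9 dB): 88.97 − 85.9 = 3.1 dB.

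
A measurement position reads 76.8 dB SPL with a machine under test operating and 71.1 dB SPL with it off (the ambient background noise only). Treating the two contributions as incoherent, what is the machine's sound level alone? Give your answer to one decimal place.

75.4 dB SPL

Subtract intensities: L_src = 10·log₁₀(10^(L_total/10) − 10^(L_bg/10)).
L_src = 10·log₁₀(10^(76.8/10) − 10^(71.1/10)) = 10·log₁₀(34980000) = 75.4 dB SPL.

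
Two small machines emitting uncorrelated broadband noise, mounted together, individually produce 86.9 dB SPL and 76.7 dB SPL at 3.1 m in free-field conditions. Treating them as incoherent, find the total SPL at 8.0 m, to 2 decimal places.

Combined at 3.1 m: 10·log₁₀(10^(86.9/10)+10^(76.7/10)) = 87.296 dB SPL.
Then apply −20·log₁₀(8.0/3.1) = -8.235 dB → 79.06 dB SPL.

79.06 dB SPL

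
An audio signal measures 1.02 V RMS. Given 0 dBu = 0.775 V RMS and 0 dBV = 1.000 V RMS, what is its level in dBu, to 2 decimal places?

dBu = 20·log₁₀(V / 0.775 V).
20·log₁₀(1.02/0.775) = +2.39 dBu.

+2.39 dBu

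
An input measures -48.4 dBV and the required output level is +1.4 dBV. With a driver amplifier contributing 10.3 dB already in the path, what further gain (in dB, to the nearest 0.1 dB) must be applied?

The required make-up gain is the shortfall in the dB sum.
G = +1.4 − (-48.4) − 10.3 = 39.5 dB.

39.5 dB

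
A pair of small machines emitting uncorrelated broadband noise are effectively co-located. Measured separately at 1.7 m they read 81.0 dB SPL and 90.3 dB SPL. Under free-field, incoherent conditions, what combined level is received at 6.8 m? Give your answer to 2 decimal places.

Combined at 1.7 m: 10·log₁₀(10^(81.0/10)+10^(90.3/10)) = 90.782 dB SPL.
Then apply −20·log₁₀(6.8/1.7) = -12.041 dB → 78.74 dB SPL.

78.74 dB SPL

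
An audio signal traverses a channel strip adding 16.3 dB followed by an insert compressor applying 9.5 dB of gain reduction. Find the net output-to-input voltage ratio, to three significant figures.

Net gain = 16.3 + (−9.5) = 6.8 dB.
Voltage ratio = 10^(6.8/20) = 2.19.

2.19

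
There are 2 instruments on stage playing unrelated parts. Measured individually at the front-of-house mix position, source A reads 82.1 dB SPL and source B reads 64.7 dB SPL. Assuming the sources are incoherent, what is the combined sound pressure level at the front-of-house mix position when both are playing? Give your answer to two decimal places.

82.18 dB SPL

Uncorrelated sources add in intensity (power), not in dB.
L_total = 10·log₁₀(10^(82.1/10) + 10^(64.7/10)) = 10·log₁₀(165100000) = 82.18 dB SPL.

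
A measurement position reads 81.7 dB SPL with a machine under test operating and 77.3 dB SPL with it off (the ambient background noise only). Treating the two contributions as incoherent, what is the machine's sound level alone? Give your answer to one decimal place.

79.7 dB SPL

Remove the background by subtracting linear intensities:
L_src = 10·log₁₀(10^(81.7/10) − 10^(77.3/10)) = 10·log₁₀(94210000) = 79.7 dB SPL.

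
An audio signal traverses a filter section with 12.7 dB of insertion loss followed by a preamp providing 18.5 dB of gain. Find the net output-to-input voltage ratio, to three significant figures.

1.95

Net gain = (−12.7) + 18.5 = 5.8 dB.
Voltage ratio = 10^(5.8/20) = 1.95.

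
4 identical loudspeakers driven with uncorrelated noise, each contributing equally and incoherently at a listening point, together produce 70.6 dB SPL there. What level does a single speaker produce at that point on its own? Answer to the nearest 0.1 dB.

4 equal incoherent sources add 10·log₁₀(4) = 6.02 dB over one source.
L_one = 70.6 − 6.02 = 64.6 dB SPL.

64.6 dB SPL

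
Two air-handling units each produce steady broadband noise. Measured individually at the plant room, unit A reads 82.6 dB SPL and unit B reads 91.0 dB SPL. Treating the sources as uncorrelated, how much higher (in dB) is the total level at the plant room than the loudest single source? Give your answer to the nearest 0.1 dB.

0.6 dB

Uncorrelated sources add in intensity (power), not in dB.
L_total = 10·log₁₀(10^(82.6/10) + 10^(91.0/10)) = 91.59 dB SPL.
Excess over the loudest (91.0 dB): 91.59 − 91.0 = 0.6 dB.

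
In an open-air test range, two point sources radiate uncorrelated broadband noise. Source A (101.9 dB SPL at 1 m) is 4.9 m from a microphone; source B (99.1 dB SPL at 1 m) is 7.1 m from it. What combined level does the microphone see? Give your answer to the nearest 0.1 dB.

At the listener: L_A = 101.9 − 20·log₁₀(4.9) = 88.10 dB; L_B = 99.1 − 20·log₁₀(7.1) = 82.07 dB.
Combined: 10·log₁₀(10^(88.10/10)+10^(82.07/10)) = 89.1 dB SPL.

89.1 dB SPL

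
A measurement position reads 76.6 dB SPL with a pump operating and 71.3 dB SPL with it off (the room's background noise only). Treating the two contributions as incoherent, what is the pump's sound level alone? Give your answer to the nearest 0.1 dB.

75.1 dB SPL

Subtract intensities: L_src = 10·log₁₀(10^(L_total/10) − 10^(L_bg/10)).
L_src = 10·log₁₀(10^(76.6/10) − 10^(71.3/10)) = 10·log₁₀(32220000) = 75.1 dB SPL.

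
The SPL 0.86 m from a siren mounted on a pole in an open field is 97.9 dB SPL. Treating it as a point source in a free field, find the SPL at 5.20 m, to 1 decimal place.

Inverse-square spreading gives ΔL = −20·log₁₀(d₂/d₁).
ΔL = −20·log₁₀(5.20/0.86) = -15.63 dB, so L₂ = 97.9 + (-15.63) = 82.3 dB SPL.

82.3 dB SPL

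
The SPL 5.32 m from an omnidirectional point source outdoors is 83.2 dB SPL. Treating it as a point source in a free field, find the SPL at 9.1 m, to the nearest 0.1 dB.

Inverse-square spreading gives ΔL = −20·log₁₀(d₂/d₁).
ΔL = −20·log₁₀(9.1/5.32) = -4.66 dB, so L₂ = 83.2 + (-4.66) = 78.5 dB SPL.

78.5 dB SPL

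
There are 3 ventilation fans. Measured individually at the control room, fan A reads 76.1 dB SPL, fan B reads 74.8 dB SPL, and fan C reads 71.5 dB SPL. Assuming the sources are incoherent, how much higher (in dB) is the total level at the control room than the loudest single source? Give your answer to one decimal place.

Add the sources as powers (linear), then convert back to dB:
L_total = 10·log₁₀(10^(76.1/10) + 10^(74.8/10) + 10^(71.5/10)) = 79.30 dB SPL.
Excess over the loudest (76.1 dB): 79.30 − 76.1 = 3.2 dB.

3.2 dB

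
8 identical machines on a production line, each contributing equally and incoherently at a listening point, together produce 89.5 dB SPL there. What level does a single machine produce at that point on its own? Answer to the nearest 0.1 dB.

8 equal incoherent sources add 10·log₁₀(8) = 9.03 dB over one source.
L_one = 89.5 − 9.03 = 80.5 dB SPL.

80.5 dB SPL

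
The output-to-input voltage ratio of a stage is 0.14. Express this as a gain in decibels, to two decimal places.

For a voltage ratio, dB = 20·log₁₀(V₂/V₁).
20·log₁₀(0.14) = -17.08 dB.

-17.08 dB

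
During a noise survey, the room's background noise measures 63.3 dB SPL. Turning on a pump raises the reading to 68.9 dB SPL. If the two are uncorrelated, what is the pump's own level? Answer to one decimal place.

Remove the background by subtracting linear intensities:
L_src = 10·log₁₀(10^(68.9/10) − 10^(63.3/10)) = 10·log₁₀(5625000) = 67.5 dB SPL.

67.5 dB SPL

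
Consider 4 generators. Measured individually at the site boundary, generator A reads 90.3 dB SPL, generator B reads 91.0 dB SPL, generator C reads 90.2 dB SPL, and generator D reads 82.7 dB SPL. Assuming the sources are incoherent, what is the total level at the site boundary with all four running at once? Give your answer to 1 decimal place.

95.5 dB SPL

Uncorrelated sources add in intensity (power), not in dB.
L_total = 10·log₁₀(10^(90.3/10) + 10^(91.0/10) + 10^(90.2/10) + 10^(82.7/10)) = 10·log₁₀(3564000000) = 95.5 dB SPL.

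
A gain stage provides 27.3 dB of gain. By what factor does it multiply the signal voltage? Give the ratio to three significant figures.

23.2

Voltage ratio = 10^(dB/20).
10^(27.3/20) = 10^(1.365) = 23.2.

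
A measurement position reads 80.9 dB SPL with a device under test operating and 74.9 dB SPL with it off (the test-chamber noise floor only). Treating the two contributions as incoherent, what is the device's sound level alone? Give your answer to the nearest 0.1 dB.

79.6 dB SPL

Remove the background by subtracting linear intensities:
L_src = 10·log₁₀(10^(80.9/10) − 10^(74.9/10)) = 10·log₁₀(92120000) = 79.6 dB SPL.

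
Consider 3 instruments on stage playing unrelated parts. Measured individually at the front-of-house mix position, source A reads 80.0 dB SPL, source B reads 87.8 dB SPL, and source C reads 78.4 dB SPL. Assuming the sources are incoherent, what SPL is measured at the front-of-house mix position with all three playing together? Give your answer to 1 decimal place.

Uncorrelated sources add in intensity (power), not in dB.
L_total = 10·log₁₀(10^(80.0/10) + 10^(87.8/10) + 10^(78.4/10)) = 10·log₁₀(771700000) = 88.9 dB SPL.

88.9 dB SPL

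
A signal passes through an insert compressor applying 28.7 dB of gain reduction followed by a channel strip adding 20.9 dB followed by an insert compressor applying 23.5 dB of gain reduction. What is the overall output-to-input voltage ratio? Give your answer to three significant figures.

Net gain = (−28.7) + 20.9 + (−23.5) = -31.3 dB.
Voltage ratio = 10^(-31.3/20) = 0.0272.

0.0272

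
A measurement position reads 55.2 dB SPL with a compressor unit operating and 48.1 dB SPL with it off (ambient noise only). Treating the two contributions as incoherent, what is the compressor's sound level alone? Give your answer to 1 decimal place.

Remove the background by subtracting linear intensities:
L_src = 10·log₁₀(10^(55.2/10) − 10^(48.1/10)) = 10·log₁₀(266600) = 54.3 dB SPL.

54.3 dB SPL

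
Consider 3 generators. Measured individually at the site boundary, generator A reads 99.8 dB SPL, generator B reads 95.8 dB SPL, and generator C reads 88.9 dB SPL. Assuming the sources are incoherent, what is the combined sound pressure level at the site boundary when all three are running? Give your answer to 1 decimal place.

101.5 dB SPL

Incoherent sources sum as intensities:
L_total = 10·log₁₀(10^(99.8/10) + 10^(95.8/10) + 10^(88.9/10)) = 10·log₁₀(14128000000) = 101.5 dB SPL.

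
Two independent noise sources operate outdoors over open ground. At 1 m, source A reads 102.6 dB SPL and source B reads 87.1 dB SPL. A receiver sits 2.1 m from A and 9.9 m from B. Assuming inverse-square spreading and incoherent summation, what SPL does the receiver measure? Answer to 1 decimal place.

At the listener: L_A = 102.6 − 20·log₁₀(2.1) = 96.16 dB; L_B = 87.1 − 20·log₁₀(9.9) = 67.19 dB.
Combined: 10·log₁₀(10^(96.16/10)+10^(67.19/10)) = 96.2 dB SPL.

96.2 dB SPL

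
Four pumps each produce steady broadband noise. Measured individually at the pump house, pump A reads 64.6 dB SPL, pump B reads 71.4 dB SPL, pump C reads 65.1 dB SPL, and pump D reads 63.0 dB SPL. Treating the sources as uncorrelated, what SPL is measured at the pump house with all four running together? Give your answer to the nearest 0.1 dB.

Add the sources as powers (linear), then convert back to dB:
L_total = 10·log₁₀(10^(64.6/10) + 10^(71.4/10) + 10^(65.1/10) + 10^(63.0/10)) = 10·log₁₀(21920000) = 73.4 dB SPL.

73.4 dB SPL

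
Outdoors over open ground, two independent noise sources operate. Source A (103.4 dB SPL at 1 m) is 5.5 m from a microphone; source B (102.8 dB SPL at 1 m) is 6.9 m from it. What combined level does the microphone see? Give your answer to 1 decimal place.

90.5 dB SPL

At the listener: L_A = 103.4 − 20·log₁₀(5.5) = 88.59 dB; L_B = 102.8 − 20·log₁₀(6.9) = 86.02 dB.
Combined: 10·log₁₀(10^(88.59/10)+10^(86.02/10)) = 90.5 dB SPL.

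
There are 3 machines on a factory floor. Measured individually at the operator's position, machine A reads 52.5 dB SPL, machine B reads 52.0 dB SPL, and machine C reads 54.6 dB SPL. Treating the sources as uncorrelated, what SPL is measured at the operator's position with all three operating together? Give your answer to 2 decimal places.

Incoherent sources sum as intensities:
L_total = 10·log₁₀(10^(52.5/10) + 10^(52.0/10) + 10^(54.6/10)) = 10·log₁₀(624700) = 57.96 dB SPL.

57.96 dB SPL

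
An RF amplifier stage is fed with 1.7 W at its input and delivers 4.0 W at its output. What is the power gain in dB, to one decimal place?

Power is a power quantity, so gain = 10·log₁₀(P_out/P_in).
10·log₁₀(4.0/1.7) = 10·log₁₀(2.353) = 3.7 dB.

3.7 dB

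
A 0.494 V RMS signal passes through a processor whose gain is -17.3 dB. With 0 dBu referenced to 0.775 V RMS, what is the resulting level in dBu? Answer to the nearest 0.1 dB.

-21.2 dBu

Input level: 20·log₁₀(0.494/0.775) = -3.91 dBu.
Output: -3.91 − 17.3 = -21.2 dBu.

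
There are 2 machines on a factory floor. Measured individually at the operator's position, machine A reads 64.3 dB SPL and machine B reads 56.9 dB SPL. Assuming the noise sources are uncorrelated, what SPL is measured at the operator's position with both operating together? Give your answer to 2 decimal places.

65.03 dB SPL

Incoherent sources sum as intensities:
L_total = 10·log₁₀(10^(64.3/10) + 10^(56.9/10)) = 10·log₁₀(3181000) = 65.03 dB SPL.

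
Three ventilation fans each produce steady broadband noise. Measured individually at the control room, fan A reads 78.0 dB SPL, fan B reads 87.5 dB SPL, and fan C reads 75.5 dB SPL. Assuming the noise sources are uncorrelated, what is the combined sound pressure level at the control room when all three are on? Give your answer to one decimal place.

88.2 dB SPL

Uncorrelated sources add in intensity (power), not in dB.
L_total = 10·log₁₀(10^(78.0/10) + 10^(87.5/10) + 10^(75.5/10)) = 10·log₁₀(660900000) = 88.2 dB SPL.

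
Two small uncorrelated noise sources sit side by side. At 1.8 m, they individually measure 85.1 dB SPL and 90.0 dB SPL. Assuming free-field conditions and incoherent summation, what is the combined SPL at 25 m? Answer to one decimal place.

Combined at 1.8 m: 10·log₁₀(10^(85.1/10)+10^(90.0/10)) = 91.22 dB SPL.
Then apply −20·log₁₀(25/1.8) = -22.85 dB → 68.4 dB SPL.

68.4 dB SPL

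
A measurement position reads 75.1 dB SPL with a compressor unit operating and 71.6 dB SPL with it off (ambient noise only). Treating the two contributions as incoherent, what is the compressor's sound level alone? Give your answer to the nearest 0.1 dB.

Remove the background by subtracting linear intensities:
L_src = 10·log₁₀(10^(75.1/10) − 10^(71.6/10)) = 10·log₁₀(17900000) = 72.5 dB SPL.

72.5 dB SPL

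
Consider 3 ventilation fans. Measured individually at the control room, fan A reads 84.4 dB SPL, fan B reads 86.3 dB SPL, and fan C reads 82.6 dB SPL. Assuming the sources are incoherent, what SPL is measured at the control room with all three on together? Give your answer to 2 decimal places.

89.46 dB SPL

Add the sources as powers (linear), then convert back to dB:
L_total = 10·log₁₀(10^(84.4/10) + 10^(86.3/10) + 10^(82.6/10)) = 10·log₁₀(884000000) = 89.46 dB SPL.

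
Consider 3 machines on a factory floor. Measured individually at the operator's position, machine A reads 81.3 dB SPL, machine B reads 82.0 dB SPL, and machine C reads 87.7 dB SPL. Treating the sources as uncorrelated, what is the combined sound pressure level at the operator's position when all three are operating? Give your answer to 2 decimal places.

Add the sources as powers (linear), then convert back to dB:
L_total = 10·log₁₀(10^(81.3/10) + 10^(82.0/10) + 10^(87.7/10)) = 10·log₁₀(882200000) = 89.46 dB SPL.

89.46 dB SPL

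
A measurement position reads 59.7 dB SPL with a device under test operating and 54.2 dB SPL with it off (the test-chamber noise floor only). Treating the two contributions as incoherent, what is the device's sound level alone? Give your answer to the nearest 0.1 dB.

58.3 dB SPL

Subtract intensities: L_src = 10·log₁₀(10^(L_total/10) − 10^(L_bg/10)).
L_src = 10·log₁₀(10^(59.7/10) − 10^(54.2/10)) = 10·log₁₀(670200) = 58.3 dB SPL.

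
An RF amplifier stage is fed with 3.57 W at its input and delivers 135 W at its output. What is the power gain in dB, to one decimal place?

15.8 dB

For a power ratio, dB = 10·log₁₀(P₂/P₁).
10·log₁₀(135/3.57) = 10·log₁₀(37.82) = 15.8 dB.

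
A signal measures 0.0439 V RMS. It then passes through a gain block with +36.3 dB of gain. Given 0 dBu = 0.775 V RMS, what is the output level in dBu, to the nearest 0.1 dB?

+11.4 dBu

Input level: 20·log₁₀(0.0439/0.775) = -24.94 dBu.
Output: -24.94 + 36.3 = +11.4 dBu.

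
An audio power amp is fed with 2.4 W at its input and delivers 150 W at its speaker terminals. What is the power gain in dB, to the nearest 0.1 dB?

Power is a power quantity, so gain = 10·log₁₀(P_out/P_in).
10·log₁₀(150/2.4) = 10·log₁₀(62.50) = 18.0 dB.

18.0 dB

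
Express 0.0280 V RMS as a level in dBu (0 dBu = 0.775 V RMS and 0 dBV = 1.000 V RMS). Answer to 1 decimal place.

-28.8 dBu

dBu = 20·log₁₀(V / 0.775 V).
20·log₁₀(0.0280/0.775) = -28.8 dBu.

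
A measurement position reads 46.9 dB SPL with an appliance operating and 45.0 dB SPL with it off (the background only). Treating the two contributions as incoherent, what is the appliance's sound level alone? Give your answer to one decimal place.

Remove the background by subtracting linear intensities:
L_src = 10·log₁₀(10^(46.9/10) − 10^(45.0/10)) = 10·log₁₀(17360) = 42.4 dB SPL.

42.4 dB SPL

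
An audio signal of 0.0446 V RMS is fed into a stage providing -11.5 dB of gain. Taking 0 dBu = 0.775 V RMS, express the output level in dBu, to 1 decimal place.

Input level: 20·log₁₀(0.0446/0.775) = -24.80 dBu.
Output: -24.80 − 11.5 = -36.3 dBu.

-36.3 dBu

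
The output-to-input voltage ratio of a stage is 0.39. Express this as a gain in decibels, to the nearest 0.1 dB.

For a voltage ratio, dB = 20·log₁₀(V₂/V₁).
20·log₁₀(0.39) = -8.2 dB.

-8.2 dB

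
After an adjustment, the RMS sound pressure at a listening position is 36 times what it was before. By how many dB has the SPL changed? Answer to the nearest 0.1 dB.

SPL change from a pressure ratio uses the 20·log₁₀ form:
20·log₁₀(36) = 31.1 dB.

31.1 dB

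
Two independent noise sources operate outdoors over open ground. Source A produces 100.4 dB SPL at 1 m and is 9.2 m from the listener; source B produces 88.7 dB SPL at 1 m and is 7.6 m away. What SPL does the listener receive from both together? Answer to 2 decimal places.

At the listener: L_A = 100.4 − 20·log₁₀(9.2) = 81.124 dB; L_B = 88.7 − 20·log₁₀(7.6) = 71.084 dB.
Combined: 10·log₁₀(10^(81.124/10)+10^(71.084/10)) = 81.53 dB SPL.

81.53 dB SPL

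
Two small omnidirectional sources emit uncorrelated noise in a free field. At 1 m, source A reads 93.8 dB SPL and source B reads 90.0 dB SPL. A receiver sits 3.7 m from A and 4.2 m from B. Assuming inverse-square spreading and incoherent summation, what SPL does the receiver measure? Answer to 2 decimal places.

83.65 dB SPL

At the listener: L_A = 93.8 − 20·log₁₀(3.7) = 82.436 dB; L_B = 90.0 − 20·log₁₀(4.2) = 77.535 dB.
Combined: 10·log₁₀(10^(82.436/10)+10^(77.535/10)) = 83.65 dB SPL.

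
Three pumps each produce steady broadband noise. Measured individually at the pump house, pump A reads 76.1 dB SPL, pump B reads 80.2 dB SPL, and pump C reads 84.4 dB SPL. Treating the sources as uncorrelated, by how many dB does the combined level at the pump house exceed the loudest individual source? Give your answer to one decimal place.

Uncorrelated sources add in intensity (power), not in dB.
L_total = 10·log₁₀(10^(76.1/10) + 10^(80.2/10) + 10^(84.4/10)) = 86.24 dB SPL.
Excess over the loudest (84.4 dB): 86.24 − 84.4 = 1.8 dB.

1.8 dB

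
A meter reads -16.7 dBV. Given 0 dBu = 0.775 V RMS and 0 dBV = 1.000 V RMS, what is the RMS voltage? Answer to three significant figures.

V = 1.000 V × 10^(-16.7/20).
= 1.000 × 0.1462 = 0.146 V.

0.146 V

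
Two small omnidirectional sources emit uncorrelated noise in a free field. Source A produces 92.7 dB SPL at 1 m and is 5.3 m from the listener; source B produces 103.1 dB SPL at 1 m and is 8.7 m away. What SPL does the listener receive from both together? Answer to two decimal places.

85.26 dB SPL

At the listener: L_A = 92.7 − 20·log₁₀(5.3) = 78.214 dB; L_B = 103.1 − 20·log₁₀(8.7) = 84.310 dB.
Combined: 10·log₁₀(10^(78.214/10)+10^(84.310/10)) = 85.26 dB SPL.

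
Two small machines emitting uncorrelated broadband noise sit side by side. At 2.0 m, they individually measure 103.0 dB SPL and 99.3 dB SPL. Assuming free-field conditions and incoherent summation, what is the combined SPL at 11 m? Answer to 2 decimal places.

89.74 dB SPL

Combined at 2.0 m: 10·log₁₀(10^(103.0/10)+10^(99.3/10)) = 104.543 dB SPL.
Then apply −20·log₁₀(11/2.0) = -14.807 dB → 89.74 dB SPL.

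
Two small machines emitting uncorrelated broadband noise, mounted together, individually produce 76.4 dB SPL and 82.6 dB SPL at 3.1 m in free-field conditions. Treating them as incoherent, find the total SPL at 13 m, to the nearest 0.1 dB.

Combined at 3.1 m: 10·log₁₀(10^(76.4/10)+10^(82.6/10)) = 83.53 dB SPL.
Then apply −20·log₁₀(13/3.1) = -12.45 dB → 71.1 dB SPL.

71.1 dB SPL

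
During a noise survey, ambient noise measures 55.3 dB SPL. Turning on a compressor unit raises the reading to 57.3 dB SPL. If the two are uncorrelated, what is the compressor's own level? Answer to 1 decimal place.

Remove the background by subtracting linear intensities:
L_src = 10·log₁₀(10^(57.3/10) − 10^(55.3/10)) = 10·log₁₀(198200) = 53.0 dB SPL.

53.0 dB SPL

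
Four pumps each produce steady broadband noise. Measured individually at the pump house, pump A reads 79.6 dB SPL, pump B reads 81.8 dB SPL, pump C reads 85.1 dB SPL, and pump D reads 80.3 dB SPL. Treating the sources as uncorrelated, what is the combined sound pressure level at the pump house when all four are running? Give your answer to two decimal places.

88.28 dB SPL

Add the sources as powers (linear), then convert back to dB:
L_total = 10·log₁₀(10^(79.6/10) + 10^(81.8/10) + 10^(85.1/10) + 10^(80.3/10)) = 10·log₁₀(673300000) = 88.28 dB SPL.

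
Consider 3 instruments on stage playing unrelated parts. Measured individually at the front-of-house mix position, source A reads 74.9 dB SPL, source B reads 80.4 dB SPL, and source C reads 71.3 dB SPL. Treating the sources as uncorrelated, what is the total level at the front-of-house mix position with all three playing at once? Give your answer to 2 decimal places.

Uncorrelated sources add in intensity (power), not in dB.
L_total = 10·log₁₀(10^(74.9/10) + 10^(80.4/10) + 10^(71.3/10)) = 10·log₁₀(154000000) = 81.88 dB SPL.

81.88 dB SPL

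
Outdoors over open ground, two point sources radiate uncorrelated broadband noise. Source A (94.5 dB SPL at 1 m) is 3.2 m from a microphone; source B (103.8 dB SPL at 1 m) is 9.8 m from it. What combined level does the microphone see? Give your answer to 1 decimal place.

87.2 dB SPL

At the listener: L_A = 94.5 − 20·log₁₀(3.2) = 84.40 dB; L_B = 103.8 − 20·log₁₀(9.8) = 83.98 dB.
Combined: 10·log₁₀(10^(84.40/10)+10^(83.98/10)) = 87.2 dB SPL.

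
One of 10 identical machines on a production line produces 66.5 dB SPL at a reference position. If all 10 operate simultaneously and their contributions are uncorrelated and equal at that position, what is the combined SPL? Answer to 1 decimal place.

76.5 dB SPL

10 equal incoherent sources raise the level by 10·log₁₀(10) = 10.00 dB.
L_total = 66.5 + 10.00 = 76.5 dB SPL.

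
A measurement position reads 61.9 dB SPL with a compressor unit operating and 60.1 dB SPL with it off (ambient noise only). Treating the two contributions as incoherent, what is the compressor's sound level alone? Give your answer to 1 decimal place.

57.2 dB SPL

Remove the background by subtracting linear intensities:
L_src = 10·log₁₀(10^(61.9/10) − 10^(60.1/10)) = 10·log₁₀(525500) = 57.2 dB SPL.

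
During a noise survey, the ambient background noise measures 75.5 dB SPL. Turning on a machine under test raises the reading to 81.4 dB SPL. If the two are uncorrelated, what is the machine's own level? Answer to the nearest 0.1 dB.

Remove the background by subtracting linear intensities:
L_src = 10·log₁₀(10^(81.4/10) − 10^(75.5/10)) = 10·log₁₀(102600000) = 80.1 dB SPL.

80.1 dB SPL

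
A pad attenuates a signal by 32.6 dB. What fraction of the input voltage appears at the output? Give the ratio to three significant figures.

Voltage ratio = 10^(dB/20).
10^(-32.6/20) = 10^(-1.630) = 0.0234.

0.0234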